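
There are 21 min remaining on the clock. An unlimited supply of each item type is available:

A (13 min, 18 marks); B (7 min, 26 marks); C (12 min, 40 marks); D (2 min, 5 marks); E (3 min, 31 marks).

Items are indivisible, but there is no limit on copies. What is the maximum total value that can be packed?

217 marks

Best value-per-unit is E at 31/3, and filling with it alone uses time 7×3=21. No mix of the others beats 7×31 = 217.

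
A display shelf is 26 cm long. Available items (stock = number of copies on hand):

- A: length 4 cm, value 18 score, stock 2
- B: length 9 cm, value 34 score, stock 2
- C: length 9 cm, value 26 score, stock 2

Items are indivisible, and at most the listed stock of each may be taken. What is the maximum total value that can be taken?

104 score

Top feasible selections:
- 2×A + 2×B: length 26, value 104
- 2×A + 1×B + 1×C: length 26, value 96
Best: 104 score.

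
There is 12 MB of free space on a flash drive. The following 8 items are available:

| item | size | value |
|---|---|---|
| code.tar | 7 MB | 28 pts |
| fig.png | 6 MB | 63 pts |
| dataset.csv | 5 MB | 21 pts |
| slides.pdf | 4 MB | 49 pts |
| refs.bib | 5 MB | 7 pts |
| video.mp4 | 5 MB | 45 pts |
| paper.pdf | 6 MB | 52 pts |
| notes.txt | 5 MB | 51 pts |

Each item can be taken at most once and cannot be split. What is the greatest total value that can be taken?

Check high-value combinations within 12 MB:
- fig.png+paper.pdf: size 6+6=12, value 63+52=115
- fig.png+notes.txt: size 6+5=11, value 63+51=114
- fig.png+slides.pdf: size 6+4=10, value 63+49=112
- fig.png+video.mp4: size 6+5=11, value 63+45=108
Best: 115 pts.

115 pts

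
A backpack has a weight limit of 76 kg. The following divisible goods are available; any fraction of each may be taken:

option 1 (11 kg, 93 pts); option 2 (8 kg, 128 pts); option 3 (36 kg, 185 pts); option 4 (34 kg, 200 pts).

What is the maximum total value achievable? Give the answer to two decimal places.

Take in order of value per unit:
- option 2 (128/8 per unit): all 8 → value 128, running total 128.00
- option 1 (93/11 per unit): all 11 → value 93, running total 221.00
- option 4 (200/34 per unit): all 34 → value 200, running total 421.00
- option 3 (185/36 per unit): 23 of 36 → value 23×185/36 = 118.1944, running total 539.19
Total 539.19.

539.19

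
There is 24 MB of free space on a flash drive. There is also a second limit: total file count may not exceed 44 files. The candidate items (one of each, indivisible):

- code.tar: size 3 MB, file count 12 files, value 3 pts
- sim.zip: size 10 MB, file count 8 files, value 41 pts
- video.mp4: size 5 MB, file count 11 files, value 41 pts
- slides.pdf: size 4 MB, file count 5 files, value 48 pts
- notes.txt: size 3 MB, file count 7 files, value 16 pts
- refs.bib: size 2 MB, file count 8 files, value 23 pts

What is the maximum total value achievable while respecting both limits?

Feasible sets respecting both limits:
- sim.zip+video.mp4+slides.pdf+notes.txt+refs.bib: size 24, file count 39, value 169
- code.tar+sim.zip+video.mp4+slides.pdf+refs.bib: size 24, file count 44, value 156
- sim.zip+video.mp4+slides.pdf+refs.bib: size 21, file count 32, value 153
Best: 169 pts.

169 pts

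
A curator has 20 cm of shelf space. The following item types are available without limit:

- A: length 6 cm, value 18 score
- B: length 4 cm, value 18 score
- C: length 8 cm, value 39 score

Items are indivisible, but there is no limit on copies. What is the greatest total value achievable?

Best value-per-unit is C at 39/8; filling with it alone gives 2×39 = 78.
Optimal mix: 1×B + 2×C → length 20, value 96.

96 score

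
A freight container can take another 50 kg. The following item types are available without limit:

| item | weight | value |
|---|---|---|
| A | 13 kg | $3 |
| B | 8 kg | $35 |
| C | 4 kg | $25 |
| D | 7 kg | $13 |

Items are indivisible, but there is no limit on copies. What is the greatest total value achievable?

$300

Best value-per-unit is C at 25/4, and filling with it alone uses weight 12×4=48. No mix of the others beats 12×25 = 300.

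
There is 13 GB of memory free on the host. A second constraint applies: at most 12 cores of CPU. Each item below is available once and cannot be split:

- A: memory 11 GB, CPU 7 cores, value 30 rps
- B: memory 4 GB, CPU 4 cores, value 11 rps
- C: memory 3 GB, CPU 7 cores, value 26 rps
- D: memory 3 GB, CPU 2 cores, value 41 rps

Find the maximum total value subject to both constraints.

67 rps

Feasible sets respecting both limits:
- C+D: memory 6, CPU 9, value 67
- B+D: memory 7, CPU 6, value 52
- D: memory 3, CPU 2, value 41
- B+C: memory 7, CPU 11, value 37
Best: 67 rps.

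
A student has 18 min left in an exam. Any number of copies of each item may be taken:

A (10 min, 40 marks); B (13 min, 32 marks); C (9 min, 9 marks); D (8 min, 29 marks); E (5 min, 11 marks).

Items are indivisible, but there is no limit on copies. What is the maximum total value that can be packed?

69 marks

Best value-per-unit is A at 40/10; filling with it alone gives 1×40 = 40.
Optimal mix: 1×A + 1×D → time 18, value 69.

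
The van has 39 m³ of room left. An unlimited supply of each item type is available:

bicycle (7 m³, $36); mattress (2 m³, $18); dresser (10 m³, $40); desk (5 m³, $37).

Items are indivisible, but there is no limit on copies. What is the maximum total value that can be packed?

$343

Best value-per-unit is mattress at 18/2; filling with it alone gives 19×18 = 342.
Optimal mix: 17×mattress + 1×desk → volume 39, value 343.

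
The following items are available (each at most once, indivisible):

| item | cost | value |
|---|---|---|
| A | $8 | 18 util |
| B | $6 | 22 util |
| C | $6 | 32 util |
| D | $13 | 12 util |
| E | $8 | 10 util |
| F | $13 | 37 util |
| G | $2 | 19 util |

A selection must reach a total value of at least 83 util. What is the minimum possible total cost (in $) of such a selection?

21

Subsets with value ≥ 83, sorted by total cost:
- C+F+G: cost 21, value 88
- A+B+C+G: cost 22, value 91
Minimum cost: 21 $.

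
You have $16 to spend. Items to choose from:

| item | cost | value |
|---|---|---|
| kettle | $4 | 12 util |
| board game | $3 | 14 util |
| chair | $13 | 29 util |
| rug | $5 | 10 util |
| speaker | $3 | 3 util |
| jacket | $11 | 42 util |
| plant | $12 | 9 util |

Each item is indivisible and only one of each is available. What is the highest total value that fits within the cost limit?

This is a 0/1 knapsack; check combinations near the capacity.
- board game+jacket: cost 3+11=14, value 14+42=56
- kettle+jacket: cost 4+11=15, value 12+42=54
- rug+jacket: cost 5+11=16, value 10+42=52
- speaker+jacket: cost 3+11=14, value 3+42=45
- board game+chair: cost 3+13=16, value 14+29=43
Best: 56 util.

56 util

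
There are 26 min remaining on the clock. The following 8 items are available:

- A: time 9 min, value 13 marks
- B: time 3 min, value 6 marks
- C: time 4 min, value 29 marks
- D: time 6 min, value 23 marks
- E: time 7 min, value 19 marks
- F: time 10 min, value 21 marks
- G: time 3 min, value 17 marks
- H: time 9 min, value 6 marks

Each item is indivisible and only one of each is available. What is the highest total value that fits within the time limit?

Check high-value combinations within 26 min:
- B+C+D+F+G: time 3+4+6+10+3=26, value 6+29+23+21+17=96
- B+C+D+E+G: time 3+4+6+7+3=23, value 6+29+23+19+17=94
- C+D+F+G: time 4+6+10+3=23, value 29+23+21+17=90
- C+D+E+G: time 4+6+7+3=20, value 29+23+19+17=88
Best: 96 marks.

96 marks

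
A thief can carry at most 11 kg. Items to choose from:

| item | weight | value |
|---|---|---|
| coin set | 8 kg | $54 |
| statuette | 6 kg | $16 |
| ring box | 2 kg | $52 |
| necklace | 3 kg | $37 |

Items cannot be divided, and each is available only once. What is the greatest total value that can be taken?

Check high-value combinations within 11 kg:
- coin set+ring box: weight 8+2=10, value 54+52=106
- statuette+ring box+necklace: weight 6+2+3=11, value 16+52+37=105
- coin set+necklace: weight 8+3=11, value 54+37=91
Best: $106.

$106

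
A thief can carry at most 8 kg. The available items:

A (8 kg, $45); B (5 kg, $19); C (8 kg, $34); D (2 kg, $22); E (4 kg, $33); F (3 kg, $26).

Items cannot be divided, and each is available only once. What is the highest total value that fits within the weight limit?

$59

Check high-value combinations within 8 kg:
- E+F: weight 4+3=7, value 33+26=59
- D+E: weight 2+4=6, value 22+33=55
- D+F: weight 2+3=5, value 22+26=48
- A: weight 8, value 45
Best: $59.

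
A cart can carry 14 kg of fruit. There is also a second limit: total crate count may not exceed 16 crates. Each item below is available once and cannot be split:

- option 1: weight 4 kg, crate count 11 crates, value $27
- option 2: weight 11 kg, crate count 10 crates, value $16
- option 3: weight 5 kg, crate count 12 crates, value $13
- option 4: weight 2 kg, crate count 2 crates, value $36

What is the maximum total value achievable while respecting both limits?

$63

Feasible sets respecting both limits:
- option 1+option 4: weight 6, crate count 13, value 63
- option 2+option 4: weight 13, crate count 12, value 52
- option 3+option 4: weight 7, crate count 14, value 49
Best: $63.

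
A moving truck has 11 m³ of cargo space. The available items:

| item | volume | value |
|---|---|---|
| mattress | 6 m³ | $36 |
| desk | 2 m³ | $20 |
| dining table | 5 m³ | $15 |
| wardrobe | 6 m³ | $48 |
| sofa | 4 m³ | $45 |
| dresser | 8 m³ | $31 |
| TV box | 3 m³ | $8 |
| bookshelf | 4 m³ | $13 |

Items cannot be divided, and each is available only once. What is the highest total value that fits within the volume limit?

$93

This is a 0/1 knapsack; check combinations near the capacity.
- wardrobe+sofa: volume 6+4=10, value 48+45=93
- mattress+sofa: volume 6+4=10, value 36+45=81
- desk+dining table+sofa: volume 2+5+4=11, value 20+15+45=80
Best: $93.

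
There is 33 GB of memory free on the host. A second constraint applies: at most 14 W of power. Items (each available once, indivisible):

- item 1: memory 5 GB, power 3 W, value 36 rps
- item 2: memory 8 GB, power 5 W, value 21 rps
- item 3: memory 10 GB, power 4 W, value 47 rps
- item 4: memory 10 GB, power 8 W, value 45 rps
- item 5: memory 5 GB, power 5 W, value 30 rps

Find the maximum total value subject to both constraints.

Feasible sets respecting both limits:
- item 1+item 3+item 5: memory 20, power 12, value 113
- item 1+item 2+item 3: memory 23, power 12, value 104
- item 2+item 3+item 5: memory 23, power 14, value 98
Best: 113 rps.

113 rps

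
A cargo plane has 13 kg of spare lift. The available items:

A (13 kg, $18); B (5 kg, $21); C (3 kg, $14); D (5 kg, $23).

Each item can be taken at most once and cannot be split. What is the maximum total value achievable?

$58

Check high-value combinations within 13 kg:
- B+C+D: weight 5+3+5=13, value 21+14+23=58
- B+D: weight 5+5=10, value 21+23=44
- C+D: weight 3+5=8, value 14+23=37
Best: $58.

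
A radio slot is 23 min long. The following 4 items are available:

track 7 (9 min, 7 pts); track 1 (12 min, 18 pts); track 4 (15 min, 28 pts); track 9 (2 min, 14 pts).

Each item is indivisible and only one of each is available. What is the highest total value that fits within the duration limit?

42 pts

This is a 0/1 knapsack; check combinations near the capacity.
- track 4+track 9: duration 15+2=17, value 28+14=42
- track 7+track 1+track 9: duration 9+12+2=23, value 7+18+14=39
- track 1+track 9: duration 12+2=14, value 18+14=32
- track 4: duration 15, value 28
Best: 42 pts.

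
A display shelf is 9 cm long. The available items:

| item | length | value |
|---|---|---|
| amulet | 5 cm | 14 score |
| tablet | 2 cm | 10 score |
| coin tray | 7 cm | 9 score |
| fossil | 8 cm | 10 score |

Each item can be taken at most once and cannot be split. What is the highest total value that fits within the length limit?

24 score

This is a 0/1 knapsack; check combinations near the capacity.
- amulet+tablet: length 5+2=7, value 14+10=24
- tablet+coin tray: length 2+7=9, value 10+9=19
- amulet: length 5, value 14
Best: 24 score.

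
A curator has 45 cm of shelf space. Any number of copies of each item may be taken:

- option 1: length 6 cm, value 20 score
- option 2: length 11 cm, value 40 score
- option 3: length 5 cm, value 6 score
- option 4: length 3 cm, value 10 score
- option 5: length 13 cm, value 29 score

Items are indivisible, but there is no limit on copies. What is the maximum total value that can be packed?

160 score

Best value-per-unit is option 2 at 40/11; filling with it alone gives 4×40 = 160.
Optimal mix: 2×option 1 + 3×option 2 → length 45, value 160.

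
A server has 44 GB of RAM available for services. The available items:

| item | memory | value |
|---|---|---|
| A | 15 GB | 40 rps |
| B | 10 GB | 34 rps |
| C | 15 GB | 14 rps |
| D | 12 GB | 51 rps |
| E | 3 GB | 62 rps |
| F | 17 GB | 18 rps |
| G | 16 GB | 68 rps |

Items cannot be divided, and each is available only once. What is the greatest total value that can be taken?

215 rps

Check high-value combinations within 44 GB:
- B+D+E+G: memory 10+12+3+16=41, value 34+51+62+68=215
- A+B+E+G: memory 15+10+3+16=44, value 40+34+62+68=204
- A+B+D+E: memory 15+10+12+3=40, value 40+34+51+62=187
Best: 215 rps.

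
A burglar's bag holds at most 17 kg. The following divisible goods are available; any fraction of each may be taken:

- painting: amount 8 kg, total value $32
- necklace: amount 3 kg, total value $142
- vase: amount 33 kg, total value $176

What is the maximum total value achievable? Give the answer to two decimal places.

216.67

Take in order of value per unit:
- necklace (142/3 per unit): all 3 → value 142, running total 142.00
- vase (176/33 per unit): 14 of 33 → value 14×176/33 = 74.6667, running total 216.67
Total 216.67.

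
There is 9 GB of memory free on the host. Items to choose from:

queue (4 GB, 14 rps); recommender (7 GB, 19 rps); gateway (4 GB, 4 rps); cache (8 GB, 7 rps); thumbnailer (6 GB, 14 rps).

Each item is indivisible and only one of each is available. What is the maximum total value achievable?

Check high-value combinations within 9 GB:
- recommender: memory 7, value 19
- queue+gateway: memory 4+4=8, value 14+4=18
- queue: memory 4, value 14
- thumbnailer: memory 6, value 14
Best: 19 rps.

19 rps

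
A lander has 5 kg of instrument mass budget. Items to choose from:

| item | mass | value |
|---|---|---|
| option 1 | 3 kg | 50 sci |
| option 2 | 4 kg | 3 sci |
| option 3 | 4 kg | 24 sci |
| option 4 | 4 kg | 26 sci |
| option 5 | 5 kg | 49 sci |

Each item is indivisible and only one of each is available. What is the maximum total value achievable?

50 sci

Check high-value combinations within 5 kg:
- option 1: mass 3, value 50
- option 5: mass 5, value 49
- option 4: mass 4, value 26
- option 3: mass 4, value 24
Best: 50 sci.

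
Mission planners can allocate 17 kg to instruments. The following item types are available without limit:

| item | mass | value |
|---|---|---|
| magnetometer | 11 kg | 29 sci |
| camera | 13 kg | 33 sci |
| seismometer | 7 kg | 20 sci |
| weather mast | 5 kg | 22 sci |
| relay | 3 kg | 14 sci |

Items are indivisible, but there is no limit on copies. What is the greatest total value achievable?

78 sci

Best value-per-unit is relay at 14/3; filling with it alone gives 5×14 = 70.
Optimal mix: 1×weather mast + 4×relay → mass 17, value 78.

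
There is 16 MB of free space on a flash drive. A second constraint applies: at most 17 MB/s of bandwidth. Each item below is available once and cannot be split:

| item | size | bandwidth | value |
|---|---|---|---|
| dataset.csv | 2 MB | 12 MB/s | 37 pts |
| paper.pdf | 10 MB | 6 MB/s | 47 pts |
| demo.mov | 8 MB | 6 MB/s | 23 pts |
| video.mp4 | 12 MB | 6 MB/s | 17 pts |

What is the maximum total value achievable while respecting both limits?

47 pts

Feasible sets respecting both limits:
- paper.pdf: size 10, bandwidth 6, value 47
- dataset.csv: size 2, bandwidth 12, value 37
- demo.mov: size 8, bandwidth 6, value 23
Best: 47 pts.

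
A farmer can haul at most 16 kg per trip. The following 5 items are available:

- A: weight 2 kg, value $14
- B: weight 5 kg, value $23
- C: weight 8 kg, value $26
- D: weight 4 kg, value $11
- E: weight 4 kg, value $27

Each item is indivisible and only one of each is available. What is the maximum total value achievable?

$75

This is a 0/1 knapsack; check combinations near the capacity.
- A+B+D+E: weight 2+5+4+4=15, value 14+23+11+27=75
- A+C+E: weight 2+8+4=14, value 14+26+27=67
- A+B+E: weight 2+5+4=11, value 14+23+27=64
- C+D+E: weight 8+4+4=16, value 26+11+27=64
Best: $75.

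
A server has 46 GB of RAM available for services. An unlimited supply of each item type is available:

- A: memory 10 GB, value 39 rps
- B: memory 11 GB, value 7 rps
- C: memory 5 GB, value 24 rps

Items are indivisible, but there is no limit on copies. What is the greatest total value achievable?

216 rps

Best value-per-unit is C at 24/5, and filling with it alone uses memory 9×5=45. No mix of the others beats 9×24 = 216.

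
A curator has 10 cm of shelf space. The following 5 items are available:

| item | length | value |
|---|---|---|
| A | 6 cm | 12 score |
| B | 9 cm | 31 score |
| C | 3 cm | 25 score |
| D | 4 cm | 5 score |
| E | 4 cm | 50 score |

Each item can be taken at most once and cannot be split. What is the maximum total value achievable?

75 score

Check high-value combinations within 10 cm:
- C+E: length 3+4=7, value 25+50=75
- A+E: length 6+4=10, value 12+50=62
- D+E: length 4+4=8, value 5+50=55
- E: length 4, value 50
- A+C: length 6+3=9, value 12+25=37
Best: 75 score.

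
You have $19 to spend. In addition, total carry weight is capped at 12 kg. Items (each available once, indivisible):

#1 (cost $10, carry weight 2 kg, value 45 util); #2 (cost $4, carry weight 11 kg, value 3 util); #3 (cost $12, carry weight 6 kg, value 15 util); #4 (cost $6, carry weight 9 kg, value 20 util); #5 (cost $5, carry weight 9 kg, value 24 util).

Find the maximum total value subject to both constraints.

69 util

Feasible sets respecting both limits:
- #1+#5: cost 15, carry weight 11, value 69
- #1+#4: cost 16, carry weight 11, value 65
- #1: cost 10, carry weight 2, value 45
- #5: cost 5, carry weight 9, value 24
Best: 69 util.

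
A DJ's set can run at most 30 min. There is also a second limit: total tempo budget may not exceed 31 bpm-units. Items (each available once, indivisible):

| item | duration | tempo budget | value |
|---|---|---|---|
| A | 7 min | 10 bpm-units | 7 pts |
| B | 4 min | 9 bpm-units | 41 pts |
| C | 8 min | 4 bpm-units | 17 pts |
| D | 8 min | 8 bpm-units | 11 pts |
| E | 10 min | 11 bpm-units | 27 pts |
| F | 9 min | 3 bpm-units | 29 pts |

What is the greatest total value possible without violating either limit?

98 pts

Feasible sets respecting both limits:
- B+C+D+F: duration 29, tempo budget 24, value 98
- B+E+F: duration 23, tempo budget 23, value 97
- A+B+C+F: duration 28, tempo budget 26, value 94
Best: 98 pts.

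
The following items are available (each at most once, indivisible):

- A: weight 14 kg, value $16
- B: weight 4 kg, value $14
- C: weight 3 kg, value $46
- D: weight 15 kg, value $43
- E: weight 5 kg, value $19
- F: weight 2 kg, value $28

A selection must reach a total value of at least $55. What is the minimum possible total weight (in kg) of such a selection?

5

Subsets with value ≥ 55, sorted by total weight:
- C+F: weight 5, value 74
- B+C: weight 7, value 60
Minimum weight: 5 kg.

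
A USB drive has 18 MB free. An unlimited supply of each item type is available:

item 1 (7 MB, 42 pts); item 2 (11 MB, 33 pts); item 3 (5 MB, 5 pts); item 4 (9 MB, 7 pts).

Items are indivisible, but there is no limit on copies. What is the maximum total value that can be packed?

84 pts

Best value-per-unit is item 1 at 42/7, and filling with it alone uses size 2×7=14. No mix of the others beats 2×42 = 84.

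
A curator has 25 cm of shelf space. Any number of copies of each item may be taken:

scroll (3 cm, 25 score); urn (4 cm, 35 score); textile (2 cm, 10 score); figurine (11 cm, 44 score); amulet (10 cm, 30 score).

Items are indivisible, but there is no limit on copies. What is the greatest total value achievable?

215 score

Best value-per-unit is urn at 35/4; filling with it alone gives 6×35 = 210.
Optimal mix: 3×scroll + 4×urn → length 25, value 215.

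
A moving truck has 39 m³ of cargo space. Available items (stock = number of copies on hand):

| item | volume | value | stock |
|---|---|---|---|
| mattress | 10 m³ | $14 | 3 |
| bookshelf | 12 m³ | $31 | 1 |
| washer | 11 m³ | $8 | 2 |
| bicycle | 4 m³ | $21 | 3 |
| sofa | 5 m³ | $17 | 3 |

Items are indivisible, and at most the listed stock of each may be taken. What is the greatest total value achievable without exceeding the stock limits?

$145

Best selections within volume 39 and stock limits:
- 1×bookshelf + 3×bicycle + 3×sofa: volume 39, value 145
- 1×bookshelf + 3×bicycle + 2×sofa: volume 34, value 128
Best: $145.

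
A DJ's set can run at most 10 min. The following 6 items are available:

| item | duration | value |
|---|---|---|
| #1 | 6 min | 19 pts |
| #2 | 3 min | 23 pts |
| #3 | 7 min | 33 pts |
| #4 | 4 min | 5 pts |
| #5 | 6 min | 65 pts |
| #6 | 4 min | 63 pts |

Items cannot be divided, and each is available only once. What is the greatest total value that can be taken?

128 pts

Check high-value combinations within 10 min:
- #5+#6: duration 6+4=10, value 65+63=128
- #2+#5: duration 3+6=9, value 23+65=88
- #2+#6: duration 3+4=7, value 23+63=86
Best: 128 pts.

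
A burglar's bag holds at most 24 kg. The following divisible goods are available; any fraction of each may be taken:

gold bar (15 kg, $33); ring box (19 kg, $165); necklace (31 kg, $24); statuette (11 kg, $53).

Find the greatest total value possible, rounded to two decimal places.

189.09

Take in order of value per unit:
- ring box (165/19 per unit): all 19 → value 165, running total 165.00
- statuette (53/11 per unit): 5 of 11 → value 5×53/11 = 24.0909, running total 189.09
Total 189.09.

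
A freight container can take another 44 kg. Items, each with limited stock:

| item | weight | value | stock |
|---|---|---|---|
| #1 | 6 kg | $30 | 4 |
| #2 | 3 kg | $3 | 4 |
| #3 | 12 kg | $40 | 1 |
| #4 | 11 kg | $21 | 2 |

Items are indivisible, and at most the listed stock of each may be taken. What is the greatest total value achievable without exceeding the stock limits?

$166

Top feasible selections:
- 4×#1 + 2×#2 + 1×#3: weight 42, value 166
- 4×#1 + 1×#2 + 1×#3: weight 39, value 163
Best: $166.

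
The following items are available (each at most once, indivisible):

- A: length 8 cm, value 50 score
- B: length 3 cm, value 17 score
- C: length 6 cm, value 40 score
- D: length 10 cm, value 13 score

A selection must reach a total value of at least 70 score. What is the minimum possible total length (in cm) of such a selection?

Subsets with value ≥ 70, sorted by total length:
- A+C: length 14, value 90
- A+B+C: length 17, value 107
Minimum length: 14 cm.

14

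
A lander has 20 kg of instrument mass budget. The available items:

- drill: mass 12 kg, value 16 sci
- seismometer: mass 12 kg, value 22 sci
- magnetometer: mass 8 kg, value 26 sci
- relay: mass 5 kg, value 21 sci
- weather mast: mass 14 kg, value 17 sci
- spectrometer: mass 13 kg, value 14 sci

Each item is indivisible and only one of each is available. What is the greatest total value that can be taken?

This is a 0/1 knapsack; check combinations near the capacity.
- seismometer+magnetometer: mass 12+8=20, value 22+26=48
- magnetometer+relay: mass 8+5=13, value 26+21=47
- seismometer+relay: mass 12+5=17, value 22+21=43
- drill+magnetometer: mass 12+8=20, value 16+26=42
- relay+weather mast: mass 5+14=19, value 21+17=38
Best: 48 sci.

48 sci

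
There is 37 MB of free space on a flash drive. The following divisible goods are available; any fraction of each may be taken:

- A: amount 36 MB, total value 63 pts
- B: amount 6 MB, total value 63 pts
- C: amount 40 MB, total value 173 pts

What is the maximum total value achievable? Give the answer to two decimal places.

Take in order of value per unit:
- B (63/6 per unit): all 6 → value 63, running total 63.00
- C (173/40 per unit): 31 of 40 → value 31×173/40 = 134.0750, running total 197.08
Total 197.08.

197.08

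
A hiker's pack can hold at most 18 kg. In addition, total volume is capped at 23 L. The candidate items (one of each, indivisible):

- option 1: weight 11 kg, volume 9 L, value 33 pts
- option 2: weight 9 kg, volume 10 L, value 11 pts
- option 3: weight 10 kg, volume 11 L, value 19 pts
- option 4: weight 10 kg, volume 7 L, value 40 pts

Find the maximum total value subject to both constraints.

40 pts

Feasible sets respecting both limits:
- option 4: weight 10, volume 7, value 40
- option 1: weight 11, volume 9, value 33
- option 3: weight 10, volume 11, value 19
Best: 40 pts.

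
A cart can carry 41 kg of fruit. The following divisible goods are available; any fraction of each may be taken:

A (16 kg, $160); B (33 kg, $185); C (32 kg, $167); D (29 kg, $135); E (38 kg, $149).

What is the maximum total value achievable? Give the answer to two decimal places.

Take in order of value per unit:
- A (160/16 per unit): all 16 → value 160, running total 160.00
- B (185/33 per unit): 25 of 33 → value 25×185/33 = 140.1515, running total 300.15
Total 300.15.

300.15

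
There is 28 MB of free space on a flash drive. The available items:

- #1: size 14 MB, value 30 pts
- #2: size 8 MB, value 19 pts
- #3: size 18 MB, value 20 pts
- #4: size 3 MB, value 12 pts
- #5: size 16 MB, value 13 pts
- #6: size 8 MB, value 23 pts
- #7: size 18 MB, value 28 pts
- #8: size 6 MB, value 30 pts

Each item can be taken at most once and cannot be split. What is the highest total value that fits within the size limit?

This is a 0/1 knapsack; check combinations near the capacity.
- #2+#4+#6+#8: size 8+3+8+6=25, value 19+12+23+30=84
- #1+#6+#8: size 14+8+6=28, value 30+23+30=83
- #1+#2+#8: size 14+8+6=28, value 30+19+30=79
Best: 84 pts.

84 pts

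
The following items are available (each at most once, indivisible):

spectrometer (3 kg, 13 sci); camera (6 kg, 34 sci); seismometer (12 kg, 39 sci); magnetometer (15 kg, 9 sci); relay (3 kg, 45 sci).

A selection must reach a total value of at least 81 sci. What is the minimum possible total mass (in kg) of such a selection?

12

Subsets with value ≥ 81, sorted by total mass:
- spectrometer+camera+relay: mass 12, value 92
- seismometer+relay: mass 15, value 84
- spectrometer+seismometer+relay: mass 18, value 97
Minimum mass: 12 kg.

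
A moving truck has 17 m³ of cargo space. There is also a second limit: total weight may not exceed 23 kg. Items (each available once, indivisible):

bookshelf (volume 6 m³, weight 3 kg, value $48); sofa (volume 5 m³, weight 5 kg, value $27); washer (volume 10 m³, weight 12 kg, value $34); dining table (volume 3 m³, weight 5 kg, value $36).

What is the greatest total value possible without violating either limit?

$111

Feasible sets respecting both limits:
- bookshelf+sofa+dining table: volume 14, weight 13, value 111
- bookshelf+dining table: volume 9, weight 8, value 84
- bookshelf+washer: volume 16, weight 15, value 82
- bookshelf+sofa: volume 11, weight 8, value 75
Best: $111.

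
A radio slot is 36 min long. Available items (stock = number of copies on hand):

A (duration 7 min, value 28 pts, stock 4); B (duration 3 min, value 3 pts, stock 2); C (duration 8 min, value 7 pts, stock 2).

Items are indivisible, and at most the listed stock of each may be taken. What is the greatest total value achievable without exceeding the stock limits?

119 pts

Top feasible selections:
- 4×A + 1×C: duration 36, value 119
- 4×A + 2×B: duration 34, value 118
Best: 119 pts.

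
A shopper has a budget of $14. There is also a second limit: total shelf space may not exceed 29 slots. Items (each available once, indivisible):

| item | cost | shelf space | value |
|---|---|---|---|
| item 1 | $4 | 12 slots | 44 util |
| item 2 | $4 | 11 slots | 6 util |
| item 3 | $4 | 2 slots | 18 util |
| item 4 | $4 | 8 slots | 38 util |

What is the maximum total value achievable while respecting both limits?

Feasible sets respecting both limits:
- item 1+item 3+item 4: cost 12, shelf space 22, value 100
- item 1+item 4: cost 8, shelf space 20, value 82
- item 1+item 2+item 3: cost 12, shelf space 25, value 68
Best: 100 util.

100 util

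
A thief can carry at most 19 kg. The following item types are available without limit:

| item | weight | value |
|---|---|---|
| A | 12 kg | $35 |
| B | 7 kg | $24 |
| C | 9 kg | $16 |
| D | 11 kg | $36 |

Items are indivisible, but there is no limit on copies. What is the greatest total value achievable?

$60

Best value-per-unit is B at 24/7; filling with it alone gives 2×24 = 48.
Optimal mix: 1×B + 1×D → weight 18, value 60.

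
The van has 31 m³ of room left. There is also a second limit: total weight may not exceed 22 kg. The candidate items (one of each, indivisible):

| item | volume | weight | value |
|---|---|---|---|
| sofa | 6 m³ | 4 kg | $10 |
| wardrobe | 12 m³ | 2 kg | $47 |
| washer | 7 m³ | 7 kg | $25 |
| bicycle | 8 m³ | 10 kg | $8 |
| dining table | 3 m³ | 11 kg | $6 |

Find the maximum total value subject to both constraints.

Feasible sets respecting both limits:
- sofa+wardrobe+washer: volume 25, weight 13, value 82
- wardrobe+washer+bicycle: volume 27, weight 19, value 80
- wardrobe+washer+dining table: volume 22, weight 20, value 78
Best: $82.

$82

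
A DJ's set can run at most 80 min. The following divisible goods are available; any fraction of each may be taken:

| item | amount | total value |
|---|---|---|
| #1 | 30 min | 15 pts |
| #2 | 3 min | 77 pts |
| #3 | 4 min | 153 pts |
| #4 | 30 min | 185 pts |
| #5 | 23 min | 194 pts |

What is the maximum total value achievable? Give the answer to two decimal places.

619.00

Take in order of value per unit:
- #3 (153/4 per unit): all 4 → value 153, running total 153.00
- #2 (77/3 per unit): all 3 → value 77, running total 230.00
- #5 (194/23 per unit): all 23 → value 194, running total 424.00
- #4 (185/30 per unit): all 30 → value 185, running total 609.00
- #1 (15/30 per unit): 20 of 30 → value 20×15/30 = 10.0000, running total 619.00
Total 619.00.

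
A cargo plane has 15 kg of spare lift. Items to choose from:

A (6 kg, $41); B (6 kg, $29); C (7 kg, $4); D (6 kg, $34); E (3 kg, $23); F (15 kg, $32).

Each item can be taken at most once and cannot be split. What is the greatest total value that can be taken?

Check high-value combinations within 15 kg:
- A+D+E: weight 6+6+3=15, value 41+34+23=98
- A+B+E: weight 6+6+3=15, value 41+29+23=93
- B+D+E: weight 6+6+3=15, value 29+34+23=86
- A+D: weight 6+6=12, value 41+34=75
- A+B: weight 6+6=12, value 41+29=70
Best: $98.

$98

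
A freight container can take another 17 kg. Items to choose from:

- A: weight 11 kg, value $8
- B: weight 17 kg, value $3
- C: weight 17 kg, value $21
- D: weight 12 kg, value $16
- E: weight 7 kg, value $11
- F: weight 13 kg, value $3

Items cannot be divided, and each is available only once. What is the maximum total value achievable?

$21

This is a 0/1 knapsack; check combinations near the capacity.
- C: weight 17, value 21
- D: weight 12, value 16
- E: weight 7, value 11
- A: weight 11, value 8
Best: $21.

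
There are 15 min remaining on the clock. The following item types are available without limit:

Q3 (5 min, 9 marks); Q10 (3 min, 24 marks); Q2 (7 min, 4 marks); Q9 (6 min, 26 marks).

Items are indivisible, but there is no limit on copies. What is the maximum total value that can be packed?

120 marks

Best value-per-unit is Q10 at 24/3, and filling with it alone uses time 5×3=15. No mix of the others beats 5×24 = 120.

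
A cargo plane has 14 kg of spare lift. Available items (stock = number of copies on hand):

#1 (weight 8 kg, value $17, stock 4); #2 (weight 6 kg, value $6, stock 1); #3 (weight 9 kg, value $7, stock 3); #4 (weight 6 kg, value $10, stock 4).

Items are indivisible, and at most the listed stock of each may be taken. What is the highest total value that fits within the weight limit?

$27

Top feasible selections:
- 1×#1 + 1×#4: weight 14, value 27
- 1×#1 + 1×#2: weight 14, value 23
Best: $27.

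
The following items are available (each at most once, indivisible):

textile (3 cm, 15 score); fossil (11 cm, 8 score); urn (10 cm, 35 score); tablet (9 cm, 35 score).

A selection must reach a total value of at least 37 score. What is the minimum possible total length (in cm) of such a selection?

Subsets with value ≥ 37, sorted by total length:
- textile+tablet: length 12, value 50
- textile+urn: length 13, value 50
- urn+tablet: length 19, value 70
- fossil+tablet: length 20, value 43
Minimum length: 12 cm.

12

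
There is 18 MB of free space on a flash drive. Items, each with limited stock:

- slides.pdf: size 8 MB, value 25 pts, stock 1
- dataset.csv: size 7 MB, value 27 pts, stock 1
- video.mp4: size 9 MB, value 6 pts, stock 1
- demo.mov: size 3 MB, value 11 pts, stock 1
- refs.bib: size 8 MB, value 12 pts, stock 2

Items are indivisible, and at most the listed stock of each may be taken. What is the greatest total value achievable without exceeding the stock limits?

Top feasible selections:
- 1×slides.pdf + 1×dataset.csv + 1×demo.mov: size 18, value 63
- 1×slides.pdf + 1×dataset.csv: size 15, value 52
- 1×dataset.csv + 1×demo.mov + 1×refs.bib: size 18, value 50
- 1×dataset.csv + 1×refs.bib: size 15, value 39
Best: 63 pts.

63 pts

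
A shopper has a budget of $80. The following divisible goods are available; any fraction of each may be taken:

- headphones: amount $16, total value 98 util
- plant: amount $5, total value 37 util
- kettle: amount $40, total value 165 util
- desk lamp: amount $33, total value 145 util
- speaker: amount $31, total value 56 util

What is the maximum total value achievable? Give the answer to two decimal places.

Take in order of value per unit:
- plant (37/5 per unit): all 5 → value 37, running total 37.00
- headphones (98/16 per unit): all 16 → value 98, running total 135.00
- desk lamp (145/33 per unit): all 33 → value 145, running total 280.00
- kettle (165/40 per unit): 26 of 40 → value 26×165/40 = 107.2500, running total 387.25
Total 387.25.

387.25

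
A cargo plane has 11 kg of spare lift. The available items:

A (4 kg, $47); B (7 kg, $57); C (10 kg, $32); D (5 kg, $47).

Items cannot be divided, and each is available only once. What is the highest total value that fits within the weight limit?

Check high-value combinations within 11 kg:
- A+B: weight 4+7=11, value 47+57=104
- A+D: weight 4+5=9, value 47+47=94
- B: weight 7, value 57
- A: weight 4, value 47
Best: $104.

$104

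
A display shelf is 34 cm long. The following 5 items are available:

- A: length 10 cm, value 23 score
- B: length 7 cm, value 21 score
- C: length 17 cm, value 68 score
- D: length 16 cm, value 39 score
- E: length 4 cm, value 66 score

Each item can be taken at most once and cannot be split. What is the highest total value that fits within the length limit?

157 score

Check high-value combinations within 34 cm:
- A+C+E: length 10+17+4=31, value 23+68+66=157
- B+C+E: length 7+17+4=28, value 21+68+66=155
- C+E: length 17+4=21, value 68+66=134
- A+D+E: length 10+16+4=30, value 23+39+66=128
Best: 157 score.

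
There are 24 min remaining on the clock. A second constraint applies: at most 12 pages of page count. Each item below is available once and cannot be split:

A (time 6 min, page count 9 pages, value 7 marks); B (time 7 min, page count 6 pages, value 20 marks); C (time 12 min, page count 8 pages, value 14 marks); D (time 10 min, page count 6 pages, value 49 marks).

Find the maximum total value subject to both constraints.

69 marks

Feasible sets respecting both limits:
- B+D: time 17, page count 12, value 69
- D: time 10, page count 6, value 49
- B: time 7, page count 6, value 20
- C: time 12, page count 8, value 14
Best: 69 marks.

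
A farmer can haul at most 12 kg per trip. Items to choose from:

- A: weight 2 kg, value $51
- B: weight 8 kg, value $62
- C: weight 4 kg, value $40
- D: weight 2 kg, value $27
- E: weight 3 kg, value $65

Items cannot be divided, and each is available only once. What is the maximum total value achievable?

This is a 0/1 knapsack; check combinations near the capacity.
- A+C+D+E: weight 2+4+2+3=11, value 51+40+27+65=183
- A+C+E: weight 2+4+3=9, value 51+40+65=156
- A+D+E: weight 2+2+3=7, value 51+27+65=143
- A+B+D: weight 2+8+2=12, value 51+62+27=140
Best: $183.

$183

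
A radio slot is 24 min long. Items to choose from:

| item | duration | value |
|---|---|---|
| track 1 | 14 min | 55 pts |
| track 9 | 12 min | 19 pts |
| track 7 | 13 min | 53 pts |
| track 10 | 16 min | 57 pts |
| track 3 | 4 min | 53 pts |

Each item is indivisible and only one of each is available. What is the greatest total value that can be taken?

110 pts

This is a 0/1 knapsack; check combinations near the capacity.
- track 10+track 3: duration 16+4=20, value 57+53=110
- track 1+track 3: duration 14+4=18, value 55+53=108
- track 7+track 3: duration 13+4=17, value 53+53=106
- track 9+track 3: duration 12+4=16, value 19+53=72
- track 10: duration 16, value 57
Best: 110 pts.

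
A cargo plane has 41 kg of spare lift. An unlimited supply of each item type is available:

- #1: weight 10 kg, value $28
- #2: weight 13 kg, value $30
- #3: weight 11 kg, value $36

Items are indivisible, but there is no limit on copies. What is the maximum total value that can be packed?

$120

Best value-per-unit is #3 at 36/11; filling with it alone gives 3×36 = 108.
Optimal mix: 3×#1 + 1×#3 → weight 41, value 120.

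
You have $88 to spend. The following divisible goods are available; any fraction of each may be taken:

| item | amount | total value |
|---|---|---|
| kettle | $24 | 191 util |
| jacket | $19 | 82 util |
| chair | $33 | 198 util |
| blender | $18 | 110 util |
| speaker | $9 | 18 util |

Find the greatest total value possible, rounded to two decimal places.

555.11

Take in order of value per unit:
- kettle (191/24 per unit): all 24 → value 191, running total 191.00
- blender (110/18 per unit): all 18 → value 110, running total 301.00
- chair (198/33 per unit): all 33 → value 198, running total 499.00
- jacket (82/19 per unit): 13 of 19 → value 13×82/19 = 56.1053, running total 555.11
Total 555.11.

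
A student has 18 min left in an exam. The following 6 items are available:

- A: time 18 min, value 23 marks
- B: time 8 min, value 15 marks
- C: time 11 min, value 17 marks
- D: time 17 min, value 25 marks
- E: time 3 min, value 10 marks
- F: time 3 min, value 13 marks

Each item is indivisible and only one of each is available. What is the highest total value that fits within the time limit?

40 marks

Check high-value combinations within 18 min:
- C+E+F: time 11+3+3=17, value 17+10+13=40
- B+E+F: time 8+3+3=14, value 15+10+13=38
- C+F: time 11+3=14, value 17+13=30
- B+F: time 8+3=11, value 15+13=28
Best: 40 marks.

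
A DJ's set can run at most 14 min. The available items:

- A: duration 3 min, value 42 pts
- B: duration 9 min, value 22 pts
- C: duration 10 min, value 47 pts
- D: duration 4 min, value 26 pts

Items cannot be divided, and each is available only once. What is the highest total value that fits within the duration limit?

89 pts

Check high-value combinations within 14 min:
- A+C: duration 3+10=13, value 42+47=89
- C+D: duration 10+4=14, value 47+26=73
- A+D: duration 3+4=7, value 42+26=68
Best: 89 pts.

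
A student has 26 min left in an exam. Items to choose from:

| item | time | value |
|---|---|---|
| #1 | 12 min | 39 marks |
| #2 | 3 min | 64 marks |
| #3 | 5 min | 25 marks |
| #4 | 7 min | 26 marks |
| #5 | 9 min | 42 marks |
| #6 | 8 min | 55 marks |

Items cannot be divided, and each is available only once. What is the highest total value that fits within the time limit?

This is a 0/1 knapsack; check combinations near the capacity.
- #2+#3+#5+#6: time 3+5+9+8=25, value 64+25+42+55=186
- #2+#3+#4+#6: time 3+5+7+8=23, value 64+25+26+55=170
- #2+#5+#6: time 3+9+8=20, value 64+42+55=161
- #1+#2+#6: time 12+3+8=23, value 39+64+55=158
Best: 186 marks.

186 marks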